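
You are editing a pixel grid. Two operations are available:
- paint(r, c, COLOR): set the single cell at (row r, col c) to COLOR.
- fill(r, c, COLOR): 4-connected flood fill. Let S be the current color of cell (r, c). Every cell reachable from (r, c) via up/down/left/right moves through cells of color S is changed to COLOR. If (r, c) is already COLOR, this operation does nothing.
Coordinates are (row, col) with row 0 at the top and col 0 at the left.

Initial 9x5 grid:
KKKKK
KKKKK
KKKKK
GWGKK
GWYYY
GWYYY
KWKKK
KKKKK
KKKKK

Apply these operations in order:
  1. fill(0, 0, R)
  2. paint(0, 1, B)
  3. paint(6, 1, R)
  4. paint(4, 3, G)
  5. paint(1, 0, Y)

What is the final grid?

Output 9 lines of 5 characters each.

Answer: RBRRR
YRRRR
RRRRR
GWGRR
GWYGY
GWYYY
KRKKK
KKKKK
KKKKK

Derivation:
After op 1 fill(0,0,R) [17 cells changed]:
RRRRR
RRRRR
RRRRR
GWGRR
GWYYY
GWYYY
KWKKK
KKKKK
KKKKK
After op 2 paint(0,1,B):
RBRRR
RRRRR
RRRRR
GWGRR
GWYYY
GWYYY
KWKKK
KKKKK
KKKKK
After op 3 paint(6,1,R):
RBRRR
RRRRR
RRRRR
GWGRR
GWYYY
GWYYY
KRKKK
KKKKK
KKKKK
After op 4 paint(4,3,G):
RBRRR
RRRRR
RRRRR
GWGRR
GWYGY
GWYYY
KRKKK
KKKKK
KKKKK
After op 5 paint(1,0,Y):
RBRRR
YRRRR
RRRRR
GWGRR
GWYGY
GWYYY
KRKKK
KKKKK
KKKKK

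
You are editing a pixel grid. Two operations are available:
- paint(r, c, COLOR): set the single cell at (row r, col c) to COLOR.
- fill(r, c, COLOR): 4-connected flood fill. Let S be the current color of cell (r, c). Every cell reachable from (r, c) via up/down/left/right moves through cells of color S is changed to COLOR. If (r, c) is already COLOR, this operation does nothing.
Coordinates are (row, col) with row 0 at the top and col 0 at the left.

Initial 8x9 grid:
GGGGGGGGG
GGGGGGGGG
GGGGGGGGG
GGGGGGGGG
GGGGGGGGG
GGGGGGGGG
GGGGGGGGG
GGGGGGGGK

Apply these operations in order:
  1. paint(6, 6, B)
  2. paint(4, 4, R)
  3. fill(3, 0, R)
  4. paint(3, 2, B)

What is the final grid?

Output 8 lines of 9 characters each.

Answer: RRRRRRRRR
RRRRRRRRR
RRRRRRRRR
RRBRRRRRR
RRRRRRRRR
RRRRRRRRR
RRRRRRBRR
RRRRRRRRK

Derivation:
After op 1 paint(6,6,B):
GGGGGGGGG
GGGGGGGGG
GGGGGGGGG
GGGGGGGGG
GGGGGGGGG
GGGGGGGGG
GGGGGGBGG
GGGGGGGGK
After op 2 paint(4,4,R):
GGGGGGGGG
GGGGGGGGG
GGGGGGGGG
GGGGGGGGG
GGGGRGGGG
GGGGGGGGG
GGGGGGBGG
GGGGGGGGK
After op 3 fill(3,0,R) [69 cells changed]:
RRRRRRRRR
RRRRRRRRR
RRRRRRRRR
RRRRRRRRR
RRRRRRRRR
RRRRRRRRR
RRRRRRBRR
RRRRRRRRK
After op 4 paint(3,2,B):
RRRRRRRRR
RRRRRRRRR
RRRRRRRRR
RRBRRRRRR
RRRRRRRRR
RRRRRRRRR
RRRRRRBRR
RRRRRRRRK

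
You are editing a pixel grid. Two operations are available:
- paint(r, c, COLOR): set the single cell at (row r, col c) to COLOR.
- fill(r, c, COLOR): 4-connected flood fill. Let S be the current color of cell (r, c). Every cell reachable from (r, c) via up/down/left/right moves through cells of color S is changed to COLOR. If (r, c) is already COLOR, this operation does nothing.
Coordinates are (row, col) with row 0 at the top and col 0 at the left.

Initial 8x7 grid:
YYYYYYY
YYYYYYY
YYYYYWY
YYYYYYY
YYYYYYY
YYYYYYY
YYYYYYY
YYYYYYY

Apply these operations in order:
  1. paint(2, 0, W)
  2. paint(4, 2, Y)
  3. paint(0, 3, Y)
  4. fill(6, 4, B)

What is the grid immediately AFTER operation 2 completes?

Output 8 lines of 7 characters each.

Answer: YYYYYYY
YYYYYYY
WYYYYWY
YYYYYYY
YYYYYYY
YYYYYYY
YYYYYYY
YYYYYYY

Derivation:
After op 1 paint(2,0,W):
YYYYYYY
YYYYYYY
WYYYYWY
YYYYYYY
YYYYYYY
YYYYYYY
YYYYYYY
YYYYYYY
After op 2 paint(4,2,Y):
YYYYYYY
YYYYYYY
WYYYYWY
YYYYYYY
YYYYYYY
YYYYYYY
YYYYYYY
YYYYYYY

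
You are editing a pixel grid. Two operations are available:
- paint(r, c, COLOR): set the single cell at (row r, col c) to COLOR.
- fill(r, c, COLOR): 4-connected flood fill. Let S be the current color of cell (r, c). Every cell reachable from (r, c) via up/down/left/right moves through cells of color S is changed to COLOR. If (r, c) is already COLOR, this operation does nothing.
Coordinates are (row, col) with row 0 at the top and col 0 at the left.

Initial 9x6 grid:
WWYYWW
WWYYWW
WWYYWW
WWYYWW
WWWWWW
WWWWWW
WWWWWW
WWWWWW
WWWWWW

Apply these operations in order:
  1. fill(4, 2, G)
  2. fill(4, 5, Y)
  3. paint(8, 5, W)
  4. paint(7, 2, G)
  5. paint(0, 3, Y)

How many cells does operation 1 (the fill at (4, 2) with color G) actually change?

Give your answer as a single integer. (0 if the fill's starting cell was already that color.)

Answer: 46

Derivation:
After op 1 fill(4,2,G) [46 cells changed]:
GGYYGG
GGYYGG
GGYYGG
GGYYGG
GGGGGG
GGGGGG
GGGGGG
GGGGGG
GGGGGG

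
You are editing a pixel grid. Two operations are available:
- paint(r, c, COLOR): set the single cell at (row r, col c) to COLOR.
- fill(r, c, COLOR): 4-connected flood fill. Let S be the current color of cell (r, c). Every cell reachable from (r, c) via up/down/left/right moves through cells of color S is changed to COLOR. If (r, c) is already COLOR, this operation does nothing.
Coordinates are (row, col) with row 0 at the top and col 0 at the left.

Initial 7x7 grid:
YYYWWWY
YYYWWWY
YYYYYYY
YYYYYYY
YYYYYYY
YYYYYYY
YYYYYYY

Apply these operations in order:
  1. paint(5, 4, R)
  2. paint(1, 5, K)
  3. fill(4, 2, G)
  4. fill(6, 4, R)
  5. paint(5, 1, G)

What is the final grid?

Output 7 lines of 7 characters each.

Answer: RRRWWWR
RRRWWKR
RRRRRRR
RRRRRRR
RRRRRRR
RGRRRRR
RRRRRRR

Derivation:
After op 1 paint(5,4,R):
YYYWWWY
YYYWWWY
YYYYYYY
YYYYYYY
YYYYYYY
YYYYRYY
YYYYYYY
After op 2 paint(1,5,K):
YYYWWWY
YYYWWKY
YYYYYYY
YYYYYYY
YYYYYYY
YYYYRYY
YYYYYYY
After op 3 fill(4,2,G) [42 cells changed]:
GGGWWWG
GGGWWKG
GGGGGGG
GGGGGGG
GGGGGGG
GGGGRGG
GGGGGGG
After op 4 fill(6,4,R) [42 cells changed]:
RRRWWWR
RRRWWKR
RRRRRRR
RRRRRRR
RRRRRRR
RRRRRRR
RRRRRRR
After op 5 paint(5,1,G):
RRRWWWR
RRRWWKR
RRRRRRR
RRRRRRR
RRRRRRR
RGRRRRR
RRRRRRR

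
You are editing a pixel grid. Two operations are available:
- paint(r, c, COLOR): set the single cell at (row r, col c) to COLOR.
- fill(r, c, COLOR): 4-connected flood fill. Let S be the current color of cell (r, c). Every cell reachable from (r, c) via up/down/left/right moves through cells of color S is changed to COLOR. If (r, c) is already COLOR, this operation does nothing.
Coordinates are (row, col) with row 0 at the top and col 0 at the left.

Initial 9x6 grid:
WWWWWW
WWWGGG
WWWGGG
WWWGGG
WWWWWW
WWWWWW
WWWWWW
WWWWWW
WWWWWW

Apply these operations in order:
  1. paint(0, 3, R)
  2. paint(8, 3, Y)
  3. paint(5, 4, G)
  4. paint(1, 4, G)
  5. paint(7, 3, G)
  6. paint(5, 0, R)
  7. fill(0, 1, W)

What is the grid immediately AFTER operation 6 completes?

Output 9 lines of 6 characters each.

After op 1 paint(0,3,R):
WWWRWW
WWWGGG
WWWGGG
WWWGGG
WWWWWW
WWWWWW
WWWWWW
WWWWWW
WWWWWW
After op 2 paint(8,3,Y):
WWWRWW
WWWGGG
WWWGGG
WWWGGG
WWWWWW
WWWWWW
WWWWWW
WWWWWW
WWWYWW
After op 3 paint(5,4,G):
WWWRWW
WWWGGG
WWWGGG
WWWGGG
WWWWWW
WWWWGW
WWWWWW
WWWWWW
WWWYWW
After op 4 paint(1,4,G):
WWWRWW
WWWGGG
WWWGGG
WWWGGG
WWWWWW
WWWWGW
WWWWWW
WWWWWW
WWWYWW
After op 5 paint(7,3,G):
WWWRWW
WWWGGG
WWWGGG
WWWGGG
WWWWWW
WWWWGW
WWWWWW
WWWGWW
WWWYWW
After op 6 paint(5,0,R):
WWWRWW
WWWGGG
WWWGGG
WWWGGG
WWWWWW
RWWWGW
WWWWWW
WWWGWW
WWWYWW

Answer: WWWRWW
WWWGGG
WWWGGG
WWWGGG
WWWWWW
RWWWGW
WWWWWW
WWWGWW
WWWYWW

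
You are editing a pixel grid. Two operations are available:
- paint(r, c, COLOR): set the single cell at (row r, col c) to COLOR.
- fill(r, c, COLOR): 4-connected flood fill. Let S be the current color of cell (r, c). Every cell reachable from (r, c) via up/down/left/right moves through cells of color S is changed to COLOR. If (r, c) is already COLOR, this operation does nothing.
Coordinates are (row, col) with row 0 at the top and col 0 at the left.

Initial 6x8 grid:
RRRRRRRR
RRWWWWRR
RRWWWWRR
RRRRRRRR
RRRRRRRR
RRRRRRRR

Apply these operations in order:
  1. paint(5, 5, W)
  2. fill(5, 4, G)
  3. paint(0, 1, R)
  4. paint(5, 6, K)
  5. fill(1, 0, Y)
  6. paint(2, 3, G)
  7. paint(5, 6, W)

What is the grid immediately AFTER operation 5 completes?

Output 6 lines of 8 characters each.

Answer: YRYYYYYY
YYWWWWYY
YYWWWWYY
YYYYYYYY
YYYYYYYY
YYYYYWKY

Derivation:
After op 1 paint(5,5,W):
RRRRRRRR
RRWWWWRR
RRWWWWRR
RRRRRRRR
RRRRRRRR
RRRRRWRR
After op 2 fill(5,4,G) [39 cells changed]:
GGGGGGGG
GGWWWWGG
GGWWWWGG
GGGGGGGG
GGGGGGGG
GGGGGWGG
After op 3 paint(0,1,R):
GRGGGGGG
GGWWWWGG
GGWWWWGG
GGGGGGGG
GGGGGGGG
GGGGGWGG
After op 4 paint(5,6,K):
GRGGGGGG
GGWWWWGG
GGWWWWGG
GGGGGGGG
GGGGGGGG
GGGGGWKG
After op 5 fill(1,0,Y) [37 cells changed]:
YRYYYYYY
YYWWWWYY
YYWWWWYY
YYYYYYYY
YYYYYYYY
YYYYYWKY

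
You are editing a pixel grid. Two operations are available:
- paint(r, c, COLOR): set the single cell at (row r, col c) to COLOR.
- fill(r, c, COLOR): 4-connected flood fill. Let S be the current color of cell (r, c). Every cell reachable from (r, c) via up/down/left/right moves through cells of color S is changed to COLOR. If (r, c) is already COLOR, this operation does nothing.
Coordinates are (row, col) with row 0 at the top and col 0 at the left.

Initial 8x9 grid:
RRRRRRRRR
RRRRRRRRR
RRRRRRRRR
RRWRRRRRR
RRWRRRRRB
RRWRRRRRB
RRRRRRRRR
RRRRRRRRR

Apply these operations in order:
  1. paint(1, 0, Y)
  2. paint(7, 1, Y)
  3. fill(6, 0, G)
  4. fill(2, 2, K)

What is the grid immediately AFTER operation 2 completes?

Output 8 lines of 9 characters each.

Answer: RRRRRRRRR
YRRRRRRRR
RRRRRRRRR
RRWRRRRRR
RRWRRRRRB
RRWRRRRRB
RRRRRRRRR
RYRRRRRRR

Derivation:
After op 1 paint(1,0,Y):
RRRRRRRRR
YRRRRRRRR
RRRRRRRRR
RRWRRRRRR
RRWRRRRRB
RRWRRRRRB
RRRRRRRRR
RRRRRRRRR
After op 2 paint(7,1,Y):
RRRRRRRRR
YRRRRRRRR
RRRRRRRRR
RRWRRRRRR
RRWRRRRRB
RRWRRRRRB
RRRRRRRRR
RYRRRRRRR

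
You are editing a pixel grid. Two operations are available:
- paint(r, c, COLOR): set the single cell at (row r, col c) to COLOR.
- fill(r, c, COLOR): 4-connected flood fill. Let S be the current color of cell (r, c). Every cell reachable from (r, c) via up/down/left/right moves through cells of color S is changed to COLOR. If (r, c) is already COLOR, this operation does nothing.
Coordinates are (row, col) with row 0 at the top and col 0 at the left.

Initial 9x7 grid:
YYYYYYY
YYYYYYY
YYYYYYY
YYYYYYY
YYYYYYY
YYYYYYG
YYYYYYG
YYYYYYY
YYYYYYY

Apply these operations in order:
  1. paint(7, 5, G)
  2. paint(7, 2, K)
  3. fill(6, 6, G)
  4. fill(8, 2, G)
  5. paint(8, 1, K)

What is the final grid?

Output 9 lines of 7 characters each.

Answer: GGGGGGG
GGGGGGG
GGGGGGG
GGGGGGG
GGGGGGG
GGGGGGG
GGGGGGG
GGKGGGG
GKGGGGG

Derivation:
After op 1 paint(7,5,G):
YYYYYYY
YYYYYYY
YYYYYYY
YYYYYYY
YYYYYYY
YYYYYYG
YYYYYYG
YYYYYGY
YYYYYYY
After op 2 paint(7,2,K):
YYYYYYY
YYYYYYY
YYYYYYY
YYYYYYY
YYYYYYY
YYYYYYG
YYYYYYG
YYKYYGY
YYYYYYY
After op 3 fill(6,6,G) [0 cells changed]:
YYYYYYY
YYYYYYY
YYYYYYY
YYYYYYY
YYYYYYY
YYYYYYG
YYYYYYG
YYKYYGY
YYYYYYY
After op 4 fill(8,2,G) [59 cells changed]:
GGGGGGG
GGGGGGG
GGGGGGG
GGGGGGG
GGGGGGG
GGGGGGG
GGGGGGG
GGKGGGG
GGGGGGG
After op 5 paint(8,1,K):
GGGGGGG
GGGGGGG
GGGGGGG
GGGGGGG
GGGGGGG
GGGGGGG
GGGGGGG
GGKGGGG
GKGGGGG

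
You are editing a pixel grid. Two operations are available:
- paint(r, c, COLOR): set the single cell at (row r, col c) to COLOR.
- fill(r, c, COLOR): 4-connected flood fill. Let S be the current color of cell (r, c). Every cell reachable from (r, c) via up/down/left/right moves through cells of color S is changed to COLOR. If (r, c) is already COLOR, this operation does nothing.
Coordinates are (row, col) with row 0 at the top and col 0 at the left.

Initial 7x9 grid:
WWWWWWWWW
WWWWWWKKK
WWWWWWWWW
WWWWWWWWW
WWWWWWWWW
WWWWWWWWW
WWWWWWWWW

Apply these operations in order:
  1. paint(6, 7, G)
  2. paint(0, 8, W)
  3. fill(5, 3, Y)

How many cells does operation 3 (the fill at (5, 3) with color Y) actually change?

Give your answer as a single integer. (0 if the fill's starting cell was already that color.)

After op 1 paint(6,7,G):
WWWWWWWWW
WWWWWWKKK
WWWWWWWWW
WWWWWWWWW
WWWWWWWWW
WWWWWWWWW
WWWWWWWGW
After op 2 paint(0,8,W):
WWWWWWWWW
WWWWWWKKK
WWWWWWWWW
WWWWWWWWW
WWWWWWWWW
WWWWWWWWW
WWWWWWWGW
After op 3 fill(5,3,Y) [59 cells changed]:
YYYYYYYYY
YYYYYYKKK
YYYYYYYYY
YYYYYYYYY
YYYYYYYYY
YYYYYYYYY
YYYYYYYGY

Answer: 59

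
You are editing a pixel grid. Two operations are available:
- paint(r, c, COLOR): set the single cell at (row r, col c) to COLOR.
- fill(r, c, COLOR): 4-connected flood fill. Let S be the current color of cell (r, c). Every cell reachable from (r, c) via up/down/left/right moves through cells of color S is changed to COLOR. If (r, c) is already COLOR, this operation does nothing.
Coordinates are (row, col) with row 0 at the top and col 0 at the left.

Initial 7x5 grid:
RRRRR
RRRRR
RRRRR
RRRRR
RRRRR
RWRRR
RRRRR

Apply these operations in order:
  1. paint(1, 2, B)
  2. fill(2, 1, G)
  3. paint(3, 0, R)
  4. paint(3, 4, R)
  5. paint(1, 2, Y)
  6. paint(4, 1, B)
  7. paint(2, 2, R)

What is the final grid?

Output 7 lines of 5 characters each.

After op 1 paint(1,2,B):
RRRRR
RRBRR
RRRRR
RRRRR
RRRRR
RWRRR
RRRRR
After op 2 fill(2,1,G) [33 cells changed]:
GGGGG
GGBGG
GGGGG
GGGGG
GGGGG
GWGGG
GGGGG
After op 3 paint(3,0,R):
GGGGG
GGBGG
GGGGG
RGGGG
GGGGG
GWGGG
GGGGG
After op 4 paint(3,4,R):
GGGGG
GGBGG
GGGGG
RGGGR
GGGGG
GWGGG
GGGGG
After op 5 paint(1,2,Y):
GGGGG
GGYGG
GGGGG
RGGGR
GGGGG
GWGGG
GGGGG
After op 6 paint(4,1,B):
GGGGG
GGYGG
GGGGG
RGGGR
GBGGG
GWGGG
GGGGG
After op 7 paint(2,2,R):
GGGGG
GGYGG
GGRGG
RGGGR
GBGGG
GWGGG
GGGGG

Answer: GGGGG
GGYGG
GGRGG
RGGGR
GBGGG
GWGGG
GGGGG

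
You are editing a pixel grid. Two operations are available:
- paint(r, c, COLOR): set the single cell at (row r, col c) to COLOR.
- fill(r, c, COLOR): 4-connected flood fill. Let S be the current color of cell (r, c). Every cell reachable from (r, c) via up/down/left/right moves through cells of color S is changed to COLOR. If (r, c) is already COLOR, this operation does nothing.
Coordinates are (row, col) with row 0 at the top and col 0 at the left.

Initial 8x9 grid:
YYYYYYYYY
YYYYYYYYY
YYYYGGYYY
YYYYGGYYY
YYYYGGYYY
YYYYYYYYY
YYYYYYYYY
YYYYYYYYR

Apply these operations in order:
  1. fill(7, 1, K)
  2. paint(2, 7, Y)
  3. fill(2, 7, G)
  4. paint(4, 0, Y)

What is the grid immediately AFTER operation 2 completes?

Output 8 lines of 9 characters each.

Answer: KKKKKKKKK
KKKKKKKKK
KKKKGGKYK
KKKKGGKKK
KKKKGGKKK
KKKKKKKKK
KKKKKKKKK
KKKKKKKKR

Derivation:
After op 1 fill(7,1,K) [65 cells changed]:
KKKKKKKKK
KKKKKKKKK
KKKKGGKKK
KKKKGGKKK
KKKKGGKKK
KKKKKKKKK
KKKKKKKKK
KKKKKKKKR
After op 2 paint(2,7,Y):
KKKKKKKKK
KKKKKKKKK
KKKKGGKYK
KKKKGGKKK
KKKKGGKKK
KKKKKKKKK
KKKKKKKKK
KKKKKKKKR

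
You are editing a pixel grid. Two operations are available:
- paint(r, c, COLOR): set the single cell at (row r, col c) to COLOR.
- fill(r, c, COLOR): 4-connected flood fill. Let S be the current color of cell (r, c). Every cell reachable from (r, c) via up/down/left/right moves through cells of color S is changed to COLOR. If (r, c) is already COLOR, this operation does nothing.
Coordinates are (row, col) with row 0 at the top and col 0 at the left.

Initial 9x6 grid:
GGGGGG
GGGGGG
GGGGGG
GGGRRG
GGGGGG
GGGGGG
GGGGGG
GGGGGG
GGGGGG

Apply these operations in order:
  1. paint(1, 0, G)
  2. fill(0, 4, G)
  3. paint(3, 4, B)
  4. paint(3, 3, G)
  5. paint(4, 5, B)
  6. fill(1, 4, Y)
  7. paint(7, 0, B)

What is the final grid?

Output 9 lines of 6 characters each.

Answer: YYYYYY
YYYYYY
YYYYYY
YYYYBY
YYYYYB
YYYYYY
YYYYYY
BYYYYY
YYYYYY

Derivation:
After op 1 paint(1,0,G):
GGGGGG
GGGGGG
GGGGGG
GGGRRG
GGGGGG
GGGGGG
GGGGGG
GGGGGG
GGGGGG
After op 2 fill(0,4,G) [0 cells changed]:
GGGGGG
GGGGGG
GGGGGG
GGGRRG
GGGGGG
GGGGGG
GGGGGG
GGGGGG
GGGGGG
After op 3 paint(3,4,B):
GGGGGG
GGGGGG
GGGGGG
GGGRBG
GGGGGG
GGGGGG
GGGGGG
GGGGGG
GGGGGG
After op 4 paint(3,3,G):
GGGGGG
GGGGGG
GGGGGG
GGGGBG
GGGGGG
GGGGGG
GGGGGG
GGGGGG
GGGGGG
After op 5 paint(4,5,B):
GGGGGG
GGGGGG
GGGGGG
GGGGBG
GGGGGB
GGGGGG
GGGGGG
GGGGGG
GGGGGG
After op 6 fill(1,4,Y) [52 cells changed]:
YYYYYY
YYYYYY
YYYYYY
YYYYBY
YYYYYB
YYYYYY
YYYYYY
YYYYYY
YYYYYY
After op 7 paint(7,0,B):
YYYYYY
YYYYYY
YYYYYY
YYYYBY
YYYYYB
YYYYYY
YYYYYY
BYYYYY
YYYYYY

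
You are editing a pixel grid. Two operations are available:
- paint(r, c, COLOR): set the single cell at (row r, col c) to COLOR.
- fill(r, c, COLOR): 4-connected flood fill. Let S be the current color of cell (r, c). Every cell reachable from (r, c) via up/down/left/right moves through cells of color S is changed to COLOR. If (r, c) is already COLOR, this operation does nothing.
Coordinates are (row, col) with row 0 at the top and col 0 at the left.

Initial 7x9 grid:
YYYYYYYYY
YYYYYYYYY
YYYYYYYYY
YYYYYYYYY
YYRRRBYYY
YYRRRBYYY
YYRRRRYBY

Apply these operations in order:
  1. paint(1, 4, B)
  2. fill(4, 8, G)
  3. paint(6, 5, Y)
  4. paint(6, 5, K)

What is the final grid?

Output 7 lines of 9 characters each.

Answer: GGGGGGGGG
GGGGBGGGG
GGGGGGGGG
GGGGGGGGG
GGRRRBGGG
GGRRRBGGG
GGRRRKGBG

Derivation:
After op 1 paint(1,4,B):
YYYYYYYYY
YYYYBYYYY
YYYYYYYYY
YYYYYYYYY
YYRRRBYYY
YYRRRBYYY
YYRRRRYBY
After op 2 fill(4,8,G) [49 cells changed]:
GGGGGGGGG
GGGGBGGGG
GGGGGGGGG
GGGGGGGGG
GGRRRBGGG
GGRRRBGGG
GGRRRRGBG
After op 3 paint(6,5,Y):
GGGGGGGGG
GGGGBGGGG
GGGGGGGGG
GGGGGGGGG
GGRRRBGGG
GGRRRBGGG
GGRRRYGBG
After op 4 paint(6,5,K):
GGGGGGGGG
GGGGBGGGG
GGGGGGGGG
GGGGGGGGG
GGRRRBGGG
GGRRRBGGG
GGRRRKGBG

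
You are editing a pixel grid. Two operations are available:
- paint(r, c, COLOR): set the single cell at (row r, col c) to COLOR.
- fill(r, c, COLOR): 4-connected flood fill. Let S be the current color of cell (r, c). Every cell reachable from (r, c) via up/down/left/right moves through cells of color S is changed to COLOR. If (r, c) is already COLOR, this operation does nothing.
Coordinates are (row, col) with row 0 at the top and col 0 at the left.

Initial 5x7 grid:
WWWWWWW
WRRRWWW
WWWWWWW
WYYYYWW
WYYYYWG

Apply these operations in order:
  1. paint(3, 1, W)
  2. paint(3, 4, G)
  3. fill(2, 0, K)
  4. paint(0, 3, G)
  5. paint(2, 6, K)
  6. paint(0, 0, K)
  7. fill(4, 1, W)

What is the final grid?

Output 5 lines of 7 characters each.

Answer: KKKGKKK
KRRRKKK
KKKKKKK
KKWWGKK
KWWWWKG

Derivation:
After op 1 paint(3,1,W):
WWWWWWW
WRRRWWW
WWWWWWW
WWYYYWW
WYYYYWG
After op 2 paint(3,4,G):
WWWWWWW
WRRRWWW
WWWWWWW
WWYYGWW
WYYYYWG
After op 3 fill(2,0,K) [24 cells changed]:
KKKKKKK
KRRRKKK
KKKKKKK
KKYYGKK
KYYYYKG
After op 4 paint(0,3,G):
KKKGKKK
KRRRKKK
KKKKKKK
KKYYGKK
KYYYYKG
After op 5 paint(2,6,K):
KKKGKKK
KRRRKKK
KKKKKKK
KKYYGKK
KYYYYKG
After op 6 paint(0,0,K):
KKKGKKK
KRRRKKK
KKKKKKK
KKYYGKK
KYYYYKG
After op 7 fill(4,1,W) [6 cells changed]:
KKKGKKK
KRRRKKK
KKKKKKK
KKWWGKK
KWWWWKG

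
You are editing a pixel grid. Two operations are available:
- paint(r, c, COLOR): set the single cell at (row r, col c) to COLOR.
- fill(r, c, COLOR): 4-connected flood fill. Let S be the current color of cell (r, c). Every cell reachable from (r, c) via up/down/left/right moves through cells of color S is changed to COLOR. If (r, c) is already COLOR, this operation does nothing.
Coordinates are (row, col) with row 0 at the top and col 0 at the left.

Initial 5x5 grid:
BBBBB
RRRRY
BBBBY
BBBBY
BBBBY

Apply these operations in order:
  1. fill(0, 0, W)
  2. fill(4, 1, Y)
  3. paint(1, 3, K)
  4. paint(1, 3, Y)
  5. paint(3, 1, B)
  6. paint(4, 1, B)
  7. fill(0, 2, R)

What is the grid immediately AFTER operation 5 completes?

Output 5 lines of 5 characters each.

Answer: WWWWW
RRRYY
YYYYY
YBYYY
YYYYY

Derivation:
After op 1 fill(0,0,W) [5 cells changed]:
WWWWW
RRRRY
BBBBY
BBBBY
BBBBY
After op 2 fill(4,1,Y) [12 cells changed]:
WWWWW
RRRRY
YYYYY
YYYYY
YYYYY
After op 3 paint(1,3,K):
WWWWW
RRRKY
YYYYY
YYYYY
YYYYY
After op 4 paint(1,3,Y):
WWWWW
RRRYY
YYYYY
YYYYY
YYYYY
After op 5 paint(3,1,B):
WWWWW
RRRYY
YYYYY
YBYYY
YYYYY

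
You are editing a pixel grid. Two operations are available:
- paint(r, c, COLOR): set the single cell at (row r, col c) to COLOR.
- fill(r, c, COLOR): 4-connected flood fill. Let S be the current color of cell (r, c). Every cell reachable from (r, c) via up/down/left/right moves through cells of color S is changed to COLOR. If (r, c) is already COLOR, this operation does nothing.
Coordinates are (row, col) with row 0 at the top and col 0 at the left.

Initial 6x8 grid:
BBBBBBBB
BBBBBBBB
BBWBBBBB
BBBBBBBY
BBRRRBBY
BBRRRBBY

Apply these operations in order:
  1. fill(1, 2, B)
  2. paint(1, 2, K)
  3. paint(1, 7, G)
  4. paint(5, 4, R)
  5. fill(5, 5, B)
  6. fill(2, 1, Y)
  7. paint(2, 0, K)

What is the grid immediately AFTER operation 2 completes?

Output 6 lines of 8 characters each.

Answer: BBBBBBBB
BBKBBBBB
BBWBBBBB
BBBBBBBY
BBRRRBBY
BBRRRBBY

Derivation:
After op 1 fill(1,2,B) [0 cells changed]:
BBBBBBBB
BBBBBBBB
BBWBBBBB
BBBBBBBY
BBRRRBBY
BBRRRBBY
After op 2 paint(1,2,K):
BBBBBBBB
BBKBBBBB
BBWBBBBB
BBBBBBBY
BBRRRBBY
BBRRRBBY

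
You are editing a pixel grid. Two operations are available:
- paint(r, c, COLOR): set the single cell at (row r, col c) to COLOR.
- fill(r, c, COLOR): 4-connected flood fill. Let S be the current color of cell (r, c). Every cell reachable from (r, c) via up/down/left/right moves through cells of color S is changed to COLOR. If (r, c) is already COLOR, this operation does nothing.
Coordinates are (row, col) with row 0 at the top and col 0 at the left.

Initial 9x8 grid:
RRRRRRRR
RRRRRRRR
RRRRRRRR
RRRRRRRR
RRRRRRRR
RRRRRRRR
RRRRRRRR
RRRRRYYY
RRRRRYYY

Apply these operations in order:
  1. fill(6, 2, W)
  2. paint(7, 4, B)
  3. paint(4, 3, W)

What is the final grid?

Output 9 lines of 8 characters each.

Answer: WWWWWWWW
WWWWWWWW
WWWWWWWW
WWWWWWWW
WWWWWWWW
WWWWWWWW
WWWWWWWW
WWWWBYYY
WWWWWYYY

Derivation:
After op 1 fill(6,2,W) [66 cells changed]:
WWWWWWWW
WWWWWWWW
WWWWWWWW
WWWWWWWW
WWWWWWWW
WWWWWWWW
WWWWWWWW
WWWWWYYY
WWWWWYYY
After op 2 paint(7,4,B):
WWWWWWWW
WWWWWWWW
WWWWWWWW
WWWWWWWW
WWWWWWWW
WWWWWWWW
WWWWWWWW
WWWWBYYY
WWWWWYYY
After op 3 paint(4,3,W):
WWWWWWWW
WWWWWWWW
WWWWWWWW
WWWWWWWW
WWWWWWWW
WWWWWWWW
WWWWWWWW
WWWWBYYY
WWWWWYYY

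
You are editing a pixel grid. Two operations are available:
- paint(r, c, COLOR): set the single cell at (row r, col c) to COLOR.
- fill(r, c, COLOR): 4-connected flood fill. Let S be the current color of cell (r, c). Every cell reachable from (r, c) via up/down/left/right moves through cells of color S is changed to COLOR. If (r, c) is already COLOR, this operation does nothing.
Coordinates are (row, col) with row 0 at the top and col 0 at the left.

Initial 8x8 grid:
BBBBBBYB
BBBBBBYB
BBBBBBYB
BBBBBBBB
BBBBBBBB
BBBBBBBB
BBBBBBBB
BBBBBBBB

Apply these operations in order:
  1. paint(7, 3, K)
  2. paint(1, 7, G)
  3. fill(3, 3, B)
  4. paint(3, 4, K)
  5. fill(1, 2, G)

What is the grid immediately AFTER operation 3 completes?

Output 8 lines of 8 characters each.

Answer: BBBBBBYB
BBBBBBYG
BBBBBBYB
BBBBBBBB
BBBBBBBB
BBBBBBBB
BBBBBBBB
BBBKBBBB

Derivation:
After op 1 paint(7,3,K):
BBBBBBYB
BBBBBBYB
BBBBBBYB
BBBBBBBB
BBBBBBBB
BBBBBBBB
BBBBBBBB
BBBKBBBB
After op 2 paint(1,7,G):
BBBBBBYB
BBBBBBYG
BBBBBBYB
BBBBBBBB
BBBBBBBB
BBBBBBBB
BBBBBBBB
BBBKBBBB
After op 3 fill(3,3,B) [0 cells changed]:
BBBBBBYB
BBBBBBYG
BBBBBBYB
BBBBBBBB
BBBBBBBB
BBBBBBBB
BBBBBBBB
BBBKBBBB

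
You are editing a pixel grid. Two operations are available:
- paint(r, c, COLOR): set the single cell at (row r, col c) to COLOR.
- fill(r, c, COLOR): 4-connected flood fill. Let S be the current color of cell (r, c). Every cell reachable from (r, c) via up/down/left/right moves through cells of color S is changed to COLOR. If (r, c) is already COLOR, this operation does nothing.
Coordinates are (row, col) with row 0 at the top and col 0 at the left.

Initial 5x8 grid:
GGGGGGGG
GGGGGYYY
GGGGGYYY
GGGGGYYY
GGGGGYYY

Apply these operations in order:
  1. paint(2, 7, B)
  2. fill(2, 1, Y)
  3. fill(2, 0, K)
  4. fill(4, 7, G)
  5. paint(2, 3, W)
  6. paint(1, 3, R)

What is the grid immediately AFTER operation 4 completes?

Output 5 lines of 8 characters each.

After op 1 paint(2,7,B):
GGGGGGGG
GGGGGYYY
GGGGGYYB
GGGGGYYY
GGGGGYYY
After op 2 fill(2,1,Y) [28 cells changed]:
YYYYYYYY
YYYYYYYY
YYYYYYYB
YYYYYYYY
YYYYYYYY
After op 3 fill(2,0,K) [39 cells changed]:
KKKKKKKK
KKKKKKKK
KKKKKKKB
KKKKKKKK
KKKKKKKK
After op 4 fill(4,7,G) [39 cells changed]:
GGGGGGGG
GGGGGGGG
GGGGGGGB
GGGGGGGG
GGGGGGGG

Answer: GGGGGGGG
GGGGGGGG
GGGGGGGB
GGGGGGGG
GGGGGGGG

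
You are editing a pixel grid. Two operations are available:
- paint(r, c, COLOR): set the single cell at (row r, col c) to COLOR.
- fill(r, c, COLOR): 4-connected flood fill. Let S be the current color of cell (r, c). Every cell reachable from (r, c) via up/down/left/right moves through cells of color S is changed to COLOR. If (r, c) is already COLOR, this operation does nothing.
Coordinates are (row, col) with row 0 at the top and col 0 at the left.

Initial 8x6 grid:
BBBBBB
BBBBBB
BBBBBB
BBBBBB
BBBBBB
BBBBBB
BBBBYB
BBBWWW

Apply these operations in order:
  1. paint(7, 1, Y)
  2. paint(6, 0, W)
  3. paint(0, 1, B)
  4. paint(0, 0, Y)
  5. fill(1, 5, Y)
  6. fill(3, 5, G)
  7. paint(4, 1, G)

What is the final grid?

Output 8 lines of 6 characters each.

After op 1 paint(7,1,Y):
BBBBBB
BBBBBB
BBBBBB
BBBBBB
BBBBBB
BBBBBB
BBBBYB
BYBWWW
After op 2 paint(6,0,W):
BBBBBB
BBBBBB
BBBBBB
BBBBBB
BBBBBB
BBBBBB
WBBBYB
BYBWWW
After op 3 paint(0,1,B):
BBBBBB
BBBBBB
BBBBBB
BBBBBB
BBBBBB
BBBBBB
WBBBYB
BYBWWW
After op 4 paint(0,0,Y):
YBBBBB
BBBBBB
BBBBBB
BBBBBB
BBBBBB
BBBBBB
WBBBYB
BYBWWW
After op 5 fill(1,5,Y) [40 cells changed]:
YYYYYY
YYYYYY
YYYYYY
YYYYYY
YYYYYY
YYYYYY
WYYYYY
BYYWWW
After op 6 fill(3,5,G) [43 cells changed]:
GGGGGG
GGGGGG
GGGGGG
GGGGGG
GGGGGG
GGGGGG
WGGGGG
BGGWWW
After op 7 paint(4,1,G):
GGGGGG
GGGGGG
GGGGGG
GGGGGG
GGGGGG
GGGGGG
WGGGGG
BGGWWW

Answer: GGGGGG
GGGGGG
GGGGGG
GGGGGG
GGGGGG
GGGGGG
WGGGGG
BGGWWW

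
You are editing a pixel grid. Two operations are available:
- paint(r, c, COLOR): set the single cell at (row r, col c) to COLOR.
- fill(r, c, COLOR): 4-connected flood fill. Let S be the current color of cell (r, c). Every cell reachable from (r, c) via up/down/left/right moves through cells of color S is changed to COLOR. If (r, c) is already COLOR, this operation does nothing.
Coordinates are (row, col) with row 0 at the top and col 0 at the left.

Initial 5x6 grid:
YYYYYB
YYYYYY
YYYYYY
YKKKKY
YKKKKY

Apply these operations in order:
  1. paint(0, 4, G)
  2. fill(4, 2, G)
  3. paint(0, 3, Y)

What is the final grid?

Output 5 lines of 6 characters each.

Answer: YYYYGB
YYYYYY
YYYYYY
YGGGGY
YGGGGY

Derivation:
After op 1 paint(0,4,G):
YYYYGB
YYYYYY
YYYYYY
YKKKKY
YKKKKY
After op 2 fill(4,2,G) [8 cells changed]:
YYYYGB
YYYYYY
YYYYYY
YGGGGY
YGGGGY
After op 3 paint(0,3,Y):
YYYYGB
YYYYYY
YYYYYY
YGGGGY
YGGGGY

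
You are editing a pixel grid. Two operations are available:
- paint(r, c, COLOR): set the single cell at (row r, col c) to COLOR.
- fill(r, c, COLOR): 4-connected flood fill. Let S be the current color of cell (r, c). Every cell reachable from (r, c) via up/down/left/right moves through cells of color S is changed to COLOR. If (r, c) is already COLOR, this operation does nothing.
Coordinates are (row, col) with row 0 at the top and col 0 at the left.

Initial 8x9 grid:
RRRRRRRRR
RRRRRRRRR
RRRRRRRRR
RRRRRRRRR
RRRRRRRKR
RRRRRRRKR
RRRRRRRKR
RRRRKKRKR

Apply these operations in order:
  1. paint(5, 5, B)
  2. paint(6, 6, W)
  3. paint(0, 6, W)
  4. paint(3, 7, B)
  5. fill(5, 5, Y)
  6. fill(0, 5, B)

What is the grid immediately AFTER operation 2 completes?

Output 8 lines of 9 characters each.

After op 1 paint(5,5,B):
RRRRRRRRR
RRRRRRRRR
RRRRRRRRR
RRRRRRRRR
RRRRRRRKR
RRRRRBRKR
RRRRRRRKR
RRRRKKRKR
After op 2 paint(6,6,W):
RRRRRRRRR
RRRRRRRRR
RRRRRRRRR
RRRRRRRRR
RRRRRRRKR
RRRRRBRKR
RRRRRRWKR
RRRRKKRKR

Answer: RRRRRRRRR
RRRRRRRRR
RRRRRRRRR
RRRRRRRRR
RRRRRRRKR
RRRRRBRKR
RRRRRRWKR
RRRRKKRKR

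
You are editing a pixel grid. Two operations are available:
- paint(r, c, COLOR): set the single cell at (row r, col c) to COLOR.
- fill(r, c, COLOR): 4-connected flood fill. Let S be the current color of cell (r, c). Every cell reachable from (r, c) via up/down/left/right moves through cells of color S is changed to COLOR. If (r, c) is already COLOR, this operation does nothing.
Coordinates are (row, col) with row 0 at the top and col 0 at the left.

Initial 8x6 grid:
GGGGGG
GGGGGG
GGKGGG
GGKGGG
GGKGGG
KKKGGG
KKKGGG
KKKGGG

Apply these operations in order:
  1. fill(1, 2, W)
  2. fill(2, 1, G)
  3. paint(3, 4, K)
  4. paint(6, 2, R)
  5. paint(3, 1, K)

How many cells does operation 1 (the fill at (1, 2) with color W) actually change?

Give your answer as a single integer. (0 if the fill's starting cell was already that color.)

Answer: 36

Derivation:
After op 1 fill(1,2,W) [36 cells changed]:
WWWWWW
WWWWWW
WWKWWW
WWKWWW
WWKWWW
KKKWWW
KKKWWW
KKKWWW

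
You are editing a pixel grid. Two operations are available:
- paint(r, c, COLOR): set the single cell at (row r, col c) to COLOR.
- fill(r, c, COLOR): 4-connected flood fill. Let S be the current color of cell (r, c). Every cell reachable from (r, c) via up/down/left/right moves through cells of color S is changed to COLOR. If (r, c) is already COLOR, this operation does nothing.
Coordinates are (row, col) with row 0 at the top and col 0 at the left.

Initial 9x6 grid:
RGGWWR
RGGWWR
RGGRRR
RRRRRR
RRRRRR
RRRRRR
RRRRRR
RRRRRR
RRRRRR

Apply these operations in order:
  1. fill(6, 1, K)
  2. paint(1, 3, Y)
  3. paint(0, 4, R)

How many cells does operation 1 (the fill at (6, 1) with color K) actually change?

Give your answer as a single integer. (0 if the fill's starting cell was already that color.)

Answer: 44

Derivation:
After op 1 fill(6,1,K) [44 cells changed]:
KGGWWK
KGGWWK
KGGKKK
KKKKKK
KKKKKK
KKKKKK
KKKKKK
KKKKKK
KKKKKK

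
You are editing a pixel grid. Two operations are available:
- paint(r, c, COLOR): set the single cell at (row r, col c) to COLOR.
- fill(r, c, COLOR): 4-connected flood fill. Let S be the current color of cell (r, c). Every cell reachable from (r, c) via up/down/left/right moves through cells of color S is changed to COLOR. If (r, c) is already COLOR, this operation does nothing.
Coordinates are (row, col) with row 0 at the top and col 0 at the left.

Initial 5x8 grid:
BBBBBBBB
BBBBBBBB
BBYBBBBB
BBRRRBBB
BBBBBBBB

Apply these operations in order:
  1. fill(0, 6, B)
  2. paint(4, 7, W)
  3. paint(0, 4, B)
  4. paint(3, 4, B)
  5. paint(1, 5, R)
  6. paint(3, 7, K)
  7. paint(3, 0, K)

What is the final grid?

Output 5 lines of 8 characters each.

After op 1 fill(0,6,B) [0 cells changed]:
BBBBBBBB
BBBBBBBB
BBYBBBBB
BBRRRBBB
BBBBBBBB
After op 2 paint(4,7,W):
BBBBBBBB
BBBBBBBB
BBYBBBBB
BBRRRBBB
BBBBBBBW
After op 3 paint(0,4,B):
BBBBBBBB
BBBBBBBB
BBYBBBBB
BBRRRBBB
BBBBBBBW
After op 4 paint(3,4,B):
BBBBBBBB
BBBBBBBB
BBYBBBBB
BBRRBBBB
BBBBBBBW
After op 5 paint(1,5,R):
BBBBBBBB
BBBBBRBB
BBYBBBBB
BBRRBBBB
BBBBBBBW
After op 6 paint(3,7,K):
BBBBBBBB
BBBBBRBB
BBYBBBBB
BBRRBBBK
BBBBBBBW
After op 7 paint(3,0,K):
BBBBBBBB
BBBBBRBB
BBYBBBBB
KBRRBBBK
BBBBBBBW

Answer: BBBBBBBB
BBBBBRBB
BBYBBBBB
KBRRBBBK
BBBBBBBW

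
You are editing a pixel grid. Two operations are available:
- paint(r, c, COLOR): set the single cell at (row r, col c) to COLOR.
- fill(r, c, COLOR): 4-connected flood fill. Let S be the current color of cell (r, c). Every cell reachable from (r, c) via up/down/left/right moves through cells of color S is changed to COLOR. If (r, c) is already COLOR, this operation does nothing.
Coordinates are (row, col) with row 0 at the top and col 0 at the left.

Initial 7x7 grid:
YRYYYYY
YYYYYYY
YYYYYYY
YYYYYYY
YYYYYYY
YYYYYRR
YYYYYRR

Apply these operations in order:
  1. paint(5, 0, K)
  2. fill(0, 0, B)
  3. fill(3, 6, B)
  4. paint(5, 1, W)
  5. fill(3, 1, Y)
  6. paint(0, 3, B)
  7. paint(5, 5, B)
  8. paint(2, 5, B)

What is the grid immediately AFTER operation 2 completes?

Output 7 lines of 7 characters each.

Answer: BRBBBBB
BBBBBBB
BBBBBBB
BBBBBBB
BBBBBBB
KBBBBRR
BBBBBRR

Derivation:
After op 1 paint(5,0,K):
YRYYYYY
YYYYYYY
YYYYYYY
YYYYYYY
YYYYYYY
KYYYYRR
YYYYYRR
After op 2 fill(0,0,B) [43 cells changed]:
BRBBBBB
BBBBBBB
BBBBBBB
BBBBBBB
BBBBBBB
KBBBBRR
BBBBBRR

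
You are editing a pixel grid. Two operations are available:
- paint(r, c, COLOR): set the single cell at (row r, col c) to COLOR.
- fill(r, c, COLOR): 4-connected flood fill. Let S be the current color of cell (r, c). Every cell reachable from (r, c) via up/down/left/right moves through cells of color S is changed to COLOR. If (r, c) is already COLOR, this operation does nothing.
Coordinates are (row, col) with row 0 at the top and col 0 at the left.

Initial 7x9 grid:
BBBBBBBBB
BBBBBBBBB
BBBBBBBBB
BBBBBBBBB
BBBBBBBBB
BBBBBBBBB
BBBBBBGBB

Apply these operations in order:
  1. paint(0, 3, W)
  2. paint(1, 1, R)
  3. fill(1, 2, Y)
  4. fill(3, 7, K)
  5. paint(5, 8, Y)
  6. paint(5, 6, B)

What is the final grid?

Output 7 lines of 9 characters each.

After op 1 paint(0,3,W):
BBBWBBBBB
BBBBBBBBB
BBBBBBBBB
BBBBBBBBB
BBBBBBBBB
BBBBBBBBB
BBBBBBGBB
After op 2 paint(1,1,R):
BBBWBBBBB
BRBBBBBBB
BBBBBBBBB
BBBBBBBBB
BBBBBBBBB
BBBBBBBBB
BBBBBBGBB
After op 3 fill(1,2,Y) [60 cells changed]:
YYYWYYYYY
YRYYYYYYY
YYYYYYYYY
YYYYYYYYY
YYYYYYYYY
YYYYYYYYY
YYYYYYGYY
After op 4 fill(3,7,K) [60 cells changed]:
KKKWKKKKK
KRKKKKKKK
KKKKKKKKK
KKKKKKKKK
KKKKKKKKK
KKKKKKKKK
KKKKKKGKK
After op 5 paint(5,8,Y):
KKKWKKKKK
KRKKKKKKK
KKKKKKKKK
KKKKKKKKK
KKKKKKKKK
KKKKKKKKY
KKKKKKGKK
After op 6 paint(5,6,B):
KKKWKKKKK
KRKKKKKKK
KKKKKKKKK
KKKKKKKKK
KKKKKKKKK
KKKKKKBKY
KKKKKKGKK

Answer: KKKWKKKKK
KRKKKKKKK
KKKKKKKKK
KKKKKKKKK
KKKKKKKKK
KKKKKKBKY
KKKKKKGKK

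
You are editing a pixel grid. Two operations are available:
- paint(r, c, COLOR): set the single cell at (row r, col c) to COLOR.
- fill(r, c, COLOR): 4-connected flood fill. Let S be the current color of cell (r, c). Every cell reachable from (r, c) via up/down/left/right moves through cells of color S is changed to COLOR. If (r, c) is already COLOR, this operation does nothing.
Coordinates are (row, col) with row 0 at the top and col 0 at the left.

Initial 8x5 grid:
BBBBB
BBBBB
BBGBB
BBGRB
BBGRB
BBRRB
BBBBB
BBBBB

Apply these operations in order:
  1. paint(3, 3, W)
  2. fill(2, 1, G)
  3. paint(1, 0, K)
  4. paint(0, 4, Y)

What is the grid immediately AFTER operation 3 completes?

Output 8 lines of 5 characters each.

After op 1 paint(3,3,W):
BBBBB
BBBBB
BBGBB
BBGWB
BBGRB
BBRRB
BBBBB
BBBBB
After op 2 fill(2,1,G) [33 cells changed]:
GGGGG
GGGGG
GGGGG
GGGWG
GGGRG
GGRRG
GGGGG
GGGGG
After op 3 paint(1,0,K):
GGGGG
KGGGG
GGGGG
GGGWG
GGGRG
GGRRG
GGGGG
GGGGG

Answer: GGGGG
KGGGG
GGGGG
GGGWG
GGGRG
GGRRG
GGGGG
GGGGG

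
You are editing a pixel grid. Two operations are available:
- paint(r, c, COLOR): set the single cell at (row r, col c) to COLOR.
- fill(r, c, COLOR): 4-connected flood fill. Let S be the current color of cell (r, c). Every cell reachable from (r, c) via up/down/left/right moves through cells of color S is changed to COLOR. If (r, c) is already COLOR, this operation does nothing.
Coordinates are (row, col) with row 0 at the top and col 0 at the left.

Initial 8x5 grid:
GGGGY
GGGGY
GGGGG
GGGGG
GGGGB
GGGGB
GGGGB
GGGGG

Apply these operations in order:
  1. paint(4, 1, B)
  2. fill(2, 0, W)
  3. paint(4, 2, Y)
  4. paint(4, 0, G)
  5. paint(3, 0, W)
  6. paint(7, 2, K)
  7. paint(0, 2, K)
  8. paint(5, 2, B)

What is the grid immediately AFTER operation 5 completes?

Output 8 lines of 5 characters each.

After op 1 paint(4,1,B):
GGGGY
GGGGY
GGGGG
GGGGG
GBGGB
GGGGB
GGGGB
GGGGG
After op 2 fill(2,0,W) [34 cells changed]:
WWWWY
WWWWY
WWWWW
WWWWW
WBWWB
WWWWB
WWWWB
WWWWW
After op 3 paint(4,2,Y):
WWWWY
WWWWY
WWWWW
WWWWW
WBYWB
WWWWB
WWWWB
WWWWW
After op 4 paint(4,0,G):
WWWWY
WWWWY
WWWWW
WWWWW
GBYWB
WWWWB
WWWWB
WWWWW
After op 5 paint(3,0,W):
WWWWY
WWWWY
WWWWW
WWWWW
GBYWB
WWWWB
WWWWB
WWWWW

Answer: WWWWY
WWWWY
WWWWW
WWWWW
GBYWB
WWWWB
WWWWB
WWWWW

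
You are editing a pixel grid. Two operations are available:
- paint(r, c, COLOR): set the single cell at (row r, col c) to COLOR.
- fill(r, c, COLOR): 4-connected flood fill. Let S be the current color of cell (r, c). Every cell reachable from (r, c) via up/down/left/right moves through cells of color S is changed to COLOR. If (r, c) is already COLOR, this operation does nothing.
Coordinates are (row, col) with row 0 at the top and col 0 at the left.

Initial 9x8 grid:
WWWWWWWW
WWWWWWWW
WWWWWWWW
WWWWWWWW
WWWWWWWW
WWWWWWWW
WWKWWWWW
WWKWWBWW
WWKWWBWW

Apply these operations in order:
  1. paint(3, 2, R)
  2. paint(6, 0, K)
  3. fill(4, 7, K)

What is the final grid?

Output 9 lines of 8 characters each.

Answer: KKKKKKKK
KKKKKKKK
KKKKKKKK
KKRKKKKK
KKKKKKKK
KKKKKKKK
KKKKKKKK
KKKKKBKK
KKKKKBKK

Derivation:
After op 1 paint(3,2,R):
WWWWWWWW
WWWWWWWW
WWWWWWWW
WWRWWWWW
WWWWWWWW
WWWWWWWW
WWKWWWWW
WWKWWBWW
WWKWWBWW
After op 2 paint(6,0,K):
WWWWWWWW
WWWWWWWW
WWWWWWWW
WWRWWWWW
WWWWWWWW
WWWWWWWW
KWKWWWWW
WWKWWBWW
WWKWWBWW
After op 3 fill(4,7,K) [65 cells changed]:
KKKKKKKK
KKKKKKKK
KKKKKKKK
KKRKKKKK
KKKKKKKK
KKKKKKKK
KKKKKKKK
KKKKKBKK
KKKKKBKK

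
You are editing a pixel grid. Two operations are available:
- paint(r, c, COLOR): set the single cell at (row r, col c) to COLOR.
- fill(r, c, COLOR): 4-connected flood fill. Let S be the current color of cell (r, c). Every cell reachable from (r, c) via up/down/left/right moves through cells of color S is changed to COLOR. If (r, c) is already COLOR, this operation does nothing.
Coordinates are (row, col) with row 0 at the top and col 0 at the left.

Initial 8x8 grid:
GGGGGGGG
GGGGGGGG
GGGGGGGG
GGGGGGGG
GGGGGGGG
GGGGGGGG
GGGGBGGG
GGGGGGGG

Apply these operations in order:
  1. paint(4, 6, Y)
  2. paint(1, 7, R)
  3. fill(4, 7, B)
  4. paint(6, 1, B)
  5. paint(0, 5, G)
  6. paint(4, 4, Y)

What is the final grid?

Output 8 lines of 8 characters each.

Answer: BBBBBGBB
BBBBBBBR
BBBBBBBB
BBBBBBBB
BBBBYBYB
BBBBBBBB
BBBBBBBB
BBBBBBBB

Derivation:
After op 1 paint(4,6,Y):
GGGGGGGG
GGGGGGGG
GGGGGGGG
GGGGGGGG
GGGGGGYG
GGGGGGGG
GGGGBGGG
GGGGGGGG
After op 2 paint(1,7,R):
GGGGGGGG
GGGGGGGR
GGGGGGGG
GGGGGGGG
GGGGGGYG
GGGGGGGG
GGGGBGGG
GGGGGGGG
After op 3 fill(4,7,B) [61 cells changed]:
BBBBBBBB
BBBBBBBR
BBBBBBBB
BBBBBBBB
BBBBBBYB
BBBBBBBB
BBBBBBBB
BBBBBBBB
After op 4 paint(6,1,B):
BBBBBBBB
BBBBBBBR
BBBBBBBB
BBBBBBBB
BBBBBBYB
BBBBBBBB
BBBBBBBB
BBBBBBBB
After op 5 paint(0,5,G):
BBBBBGBB
BBBBBBBR
BBBBBBBB
BBBBBBBB
BBBBBBYB
BBBBBBBB
BBBBBBBB
BBBBBBBB
After op 6 paint(4,4,Y):
BBBBBGBB
BBBBBBBR
BBBBBBBB
BBBBBBBB
BBBBYBYB
BBBBBBBB
BBBBBBBB
BBBBBBBB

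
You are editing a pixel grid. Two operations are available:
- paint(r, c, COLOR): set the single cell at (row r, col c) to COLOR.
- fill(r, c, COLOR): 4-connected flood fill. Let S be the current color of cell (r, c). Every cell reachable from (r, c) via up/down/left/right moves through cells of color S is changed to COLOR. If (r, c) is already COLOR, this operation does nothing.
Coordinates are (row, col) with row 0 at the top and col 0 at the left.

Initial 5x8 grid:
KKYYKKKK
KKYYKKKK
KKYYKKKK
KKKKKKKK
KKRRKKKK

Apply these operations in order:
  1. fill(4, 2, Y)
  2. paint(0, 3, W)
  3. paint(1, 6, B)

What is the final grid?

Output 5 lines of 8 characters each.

Answer: KKYWKKKK
KKYYKKBK
KKYYKKKK
KKKKKKKK
KKYYKKKK

Derivation:
After op 1 fill(4,2,Y) [2 cells changed]:
KKYYKKKK
KKYYKKKK
KKYYKKKK
KKKKKKKK
KKYYKKKK
After op 2 paint(0,3,W):
KKYWKKKK
KKYYKKKK
KKYYKKKK
KKKKKKKK
KKYYKKKK
After op 3 paint(1,6,B):
KKYWKKKK
KKYYKKBK
KKYYKKKK
KKKKKKKK
KKYYKKKK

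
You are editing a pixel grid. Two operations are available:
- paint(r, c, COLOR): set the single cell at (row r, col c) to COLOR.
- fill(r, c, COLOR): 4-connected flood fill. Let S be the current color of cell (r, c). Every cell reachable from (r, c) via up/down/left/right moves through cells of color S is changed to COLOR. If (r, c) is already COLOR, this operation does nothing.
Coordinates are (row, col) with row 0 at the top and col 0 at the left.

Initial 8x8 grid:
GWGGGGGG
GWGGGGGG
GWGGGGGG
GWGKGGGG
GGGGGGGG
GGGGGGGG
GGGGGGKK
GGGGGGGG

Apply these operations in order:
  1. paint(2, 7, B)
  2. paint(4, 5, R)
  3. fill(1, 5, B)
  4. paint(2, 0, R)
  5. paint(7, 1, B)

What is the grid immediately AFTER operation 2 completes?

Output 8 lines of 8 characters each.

After op 1 paint(2,7,B):
GWGGGGGG
GWGGGGGG
GWGGGGGB
GWGKGGGG
GGGGGGGG
GGGGGGGG
GGGGGGKK
GGGGGGGG
After op 2 paint(4,5,R):
GWGGGGGG
GWGGGGGG
GWGGGGGB
GWGKGGGG
GGGGGRGG
GGGGGGGG
GGGGGGKK
GGGGGGGG

Answer: GWGGGGGG
GWGGGGGG
GWGGGGGB
GWGKGGGG
GGGGGRGG
GGGGGGGG
GGGGGGKK
GGGGGGGG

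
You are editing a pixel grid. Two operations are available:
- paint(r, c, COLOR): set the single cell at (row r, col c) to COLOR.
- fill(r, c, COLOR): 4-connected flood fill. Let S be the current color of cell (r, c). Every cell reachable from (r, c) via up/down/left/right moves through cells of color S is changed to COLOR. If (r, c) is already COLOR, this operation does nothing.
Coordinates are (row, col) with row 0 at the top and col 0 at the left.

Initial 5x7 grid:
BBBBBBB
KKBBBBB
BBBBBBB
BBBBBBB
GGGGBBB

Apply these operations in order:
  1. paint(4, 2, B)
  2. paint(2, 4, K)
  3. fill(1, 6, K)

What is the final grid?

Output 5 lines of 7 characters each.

After op 1 paint(4,2,B):
BBBBBBB
KKBBBBB
BBBBBBB
BBBBBBB
GGBGBBB
After op 2 paint(2,4,K):
BBBBBBB
KKBBBBB
BBBBKBB
BBBBBBB
GGBGBBB
After op 3 fill(1,6,K) [29 cells changed]:
KKKKKKK
KKKKKKK
KKKKKKK
KKKKKKK
GGKGKKK

Answer: KKKKKKK
KKKKKKK
KKKKKKK
KKKKKKK
GGKGKKK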